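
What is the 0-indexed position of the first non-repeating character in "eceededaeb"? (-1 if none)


Input: eceededaeb
Character frequencies:
  'a': 1
  'b': 1
  'c': 1
  'd': 2
  'e': 5
Scanning left to right for freq == 1:
  Position 0 ('e'): freq=5, skip
  Position 1 ('c'): unique! => answer = 1

1


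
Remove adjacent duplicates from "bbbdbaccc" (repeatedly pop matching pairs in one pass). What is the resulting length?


Input: bbbdbaccc
Stack-based adjacent duplicate removal:
  Read 'b': push. Stack: b
  Read 'b': matches stack top 'b' => pop. Stack: (empty)
  Read 'b': push. Stack: b
  Read 'd': push. Stack: bd
  Read 'b': push. Stack: bdb
  Read 'a': push. Stack: bdba
  Read 'c': push. Stack: bdbac
  Read 'c': matches stack top 'c' => pop. Stack: bdba
  Read 'c': push. Stack: bdbac
Final stack: "bdbac" (length 5)

5


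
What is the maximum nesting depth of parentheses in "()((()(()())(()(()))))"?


Input: "()((()(()())(()(()))))"
Tracking depth:
  Position 0 '(': depth becomes 1
  Position 1 ')': depth becomes 0
  Position 2 '(': depth becomes 1
  Position 3 '(': depth becomes 2
  Position 4 '(': depth becomes 3
  Position 5 ')': depth becomes 2
  Position 6 '(': depth becomes 3
  Position 7 '(': depth becomes 4
  Position 8 ')': depth becomes 3
  Position 9 '(': depth becomes 4
  Position 10 ')': depth becomes 3
  Position 11 ')': depth becomes 2
  Position 12 '(': depth becomes 3
  Position 13 '(': depth becomes 4
  Position 14 ')': depth becomes 3
  Position 15 '(': depth becomes 4
  Position 16 '(': depth becomes 5
  Position 17 ')': depth becomes 4
  Position 18 ')': depth becomes 3
  Position 19 ')': depth becomes 2
  Position 20 ')': depth becomes 1
  Position 21 ')': depth becomes 0
Maximum depth reached: 5

5


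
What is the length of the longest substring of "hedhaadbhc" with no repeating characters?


Input: "hedhaadbhc"
Sliding window (track last position of each char):
  Position 0 ('h'): window [0,0] length 1 -- new best
  Position 1 ('e'): window [0,1] length 2 -- new best
  Position 2 ('d'): window [0,2] length 3 -- new best
  Position 3 ('h'): repeat (last at 0), move window start to 1
  Position 3 ('h'): window [1,3] length 3
  Position 4 ('a'): window [1,4] length 4 -- new best
  Position 5 ('a'): repeat (last at 4), move window start to 5
  Position 5 ('a'): window [5,5] length 1
  Position 6 ('d'): window [5,6] length 2
  Position 7 ('b'): window [5,7] length 3
  Position 8 ('h'): window [5,8] length 4
  Position 9 ('c'): window [5,9] length 5 -- new best
Longest substring with no repeats: "adbhc" with length 5

5


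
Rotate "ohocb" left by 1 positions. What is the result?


Input: "ohocb", rotate left by 1
First 1 characters: "o"
Remaining characters: "hocb"
Concatenate remaining + first: "hocb" + "o" = "hocbo"

hocbo


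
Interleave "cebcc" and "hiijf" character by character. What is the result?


Interleaving "cebcc" and "hiijf":
  Position 0: 'c' from first, 'h' from second => "ch"
  Position 1: 'e' from first, 'i' from second => "ei"
  Position 2: 'b' from first, 'i' from second => "bi"
  Position 3: 'c' from first, 'j' from second => "cj"
  Position 4: 'c' from first, 'f' from second => "cf"
Result: cheibicjcf

cheibicjcf


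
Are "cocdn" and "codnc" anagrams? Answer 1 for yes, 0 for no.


Strings: "cocdn", "codnc"
Sorted first:  ccdno
Sorted second: ccdno
Sorted forms match => anagrams

1


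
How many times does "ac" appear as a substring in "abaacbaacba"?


Searching for "ac" in "abaacbaacba"
Scanning each position:
  Position 0: "ab" => no
  Position 1: "ba" => no
  Position 2: "aa" => no
  Position 3: "ac" => MATCH
  Position 4: "cb" => no
  Position 5: "ba" => no
  Position 6: "aa" => no
  Position 7: "ac" => MATCH
  Position 8: "cb" => no
  Position 9: "ba" => no
Total occurrences: 2

2


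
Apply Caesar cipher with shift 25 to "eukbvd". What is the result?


Caesar cipher: shift "eukbvd" by 25
  'e' (pos 4) + 25 = pos 3 = 'd'
  'u' (pos 20) + 25 = pos 19 = 't'
  'k' (pos 10) + 25 = pos 9 = 'j'
  'b' (pos 1) + 25 = pos 0 = 'a'
  'v' (pos 21) + 25 = pos 20 = 'u'
  'd' (pos 3) + 25 = pos 2 = 'c'
Result: dtjauc

dtjauc


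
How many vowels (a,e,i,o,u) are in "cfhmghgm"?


Input: cfhmghgm
Checking each character:
  'c' at position 0: consonant
  'f' at position 1: consonant
  'h' at position 2: consonant
  'm' at position 3: consonant
  'g' at position 4: consonant
  'h' at position 5: consonant
  'g' at position 6: consonant
  'm' at position 7: consonant
Total vowels: 0

0


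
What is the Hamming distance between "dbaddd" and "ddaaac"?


Comparing "dbaddd" and "ddaaac" position by position:
  Position 0: 'd' vs 'd' => same
  Position 1: 'b' vs 'd' => differ
  Position 2: 'a' vs 'a' => same
  Position 3: 'd' vs 'a' => differ
  Position 4: 'd' vs 'a' => differ
  Position 5: 'd' vs 'c' => differ
Total differences (Hamming distance): 4

4


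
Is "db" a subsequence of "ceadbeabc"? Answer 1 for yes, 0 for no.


Check if "db" is a subsequence of "ceadbeabc"
Greedy scan:
  Position 0 ('c'): no match needed
  Position 1 ('e'): no match needed
  Position 2 ('a'): no match needed
  Position 3 ('d'): matches sub[0] = 'd'
  Position 4 ('b'): matches sub[1] = 'b'
  Position 5 ('e'): no match needed
  Position 6 ('a'): no match needed
  Position 7 ('b'): no match needed
  Position 8 ('c'): no match needed
All 2 characters matched => is a subsequence

1


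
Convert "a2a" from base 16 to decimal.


Input: "a2a" in base 16
Positional expansion:
  Digit 'a' (value 10) x 16^2 = 2560
  Digit '2' (value 2) x 16^1 = 32
  Digit 'a' (value 10) x 16^0 = 10
Sum = 2602

2602


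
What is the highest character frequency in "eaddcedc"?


Input: eaddcedc
Character counts:
  'a': 1
  'c': 2
  'd': 3
  'e': 2
Maximum frequency: 3

3


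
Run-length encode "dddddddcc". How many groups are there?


Input: dddddddcc
Scanning for consecutive runs:
  Group 1: 'd' x 7 (positions 0-6)
  Group 2: 'c' x 2 (positions 7-8)
Total groups: 2

2


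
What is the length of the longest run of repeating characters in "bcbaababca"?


Input: "bcbaababca"
Scanning for longest run:
  Position 1 ('c'): new char, reset run to 1
  Position 2 ('b'): new char, reset run to 1
  Position 3 ('a'): new char, reset run to 1
  Position 4 ('a'): continues run of 'a', length=2
  Position 5 ('b'): new char, reset run to 1
  Position 6 ('a'): new char, reset run to 1
  Position 7 ('b'): new char, reset run to 1
  Position 8 ('c'): new char, reset run to 1
  Position 9 ('a'): new char, reset run to 1
Longest run: 'a' with length 2

2


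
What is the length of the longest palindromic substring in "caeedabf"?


Input: "caeedabf"
Checking substrings for palindromes:
  [2:4] "ee" (len 2) => palindrome
Longest palindromic substring: "ee" with length 2

2


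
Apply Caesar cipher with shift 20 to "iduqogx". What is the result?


Caesar cipher: shift "iduqogx" by 20
  'i' (pos 8) + 20 = pos 2 = 'c'
  'd' (pos 3) + 20 = pos 23 = 'x'
  'u' (pos 20) + 20 = pos 14 = 'o'
  'q' (pos 16) + 20 = pos 10 = 'k'
  'o' (pos 14) + 20 = pos 8 = 'i'
  'g' (pos 6) + 20 = pos 0 = 'a'
  'x' (pos 23) + 20 = pos 17 = 'r'
Result: cxokiar

cxokiar


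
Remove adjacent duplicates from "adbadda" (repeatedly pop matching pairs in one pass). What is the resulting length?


Input: adbadda
Stack-based adjacent duplicate removal:
  Read 'a': push. Stack: a
  Read 'd': push. Stack: ad
  Read 'b': push. Stack: adb
  Read 'a': push. Stack: adba
  Read 'd': push. Stack: adbad
  Read 'd': matches stack top 'd' => pop. Stack: adba
  Read 'a': matches stack top 'a' => pop. Stack: adb
Final stack: "adb" (length 3)

3


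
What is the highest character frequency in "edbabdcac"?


Input: edbabdcac
Character counts:
  'a': 2
  'b': 2
  'c': 2
  'd': 2
  'e': 1
Maximum frequency: 2

2


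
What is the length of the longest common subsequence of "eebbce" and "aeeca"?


LCS of "eebbce" and "aeeca"
DP table:
           a    e    e    c    a
      0    0    0    0    0    0
  e   0    0    1    1    1    1
  e   0    0    1    2    2    2
  b   0    0    1    2    2    2
  b   0    0    1    2    2    2
  c   0    0    1    2    3    3
  e   0    0    1    2    3    3
LCS length = dp[6][5] = 3

3


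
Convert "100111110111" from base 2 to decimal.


Input: "100111110111" in base 2
Positional expansion:
  Digit '1' (value 1) x 2^11 = 2048
  Digit '0' (value 0) x 2^10 = 0
  Digit '0' (value 0) x 2^9 = 0
  Digit '1' (value 1) x 2^8 = 256
  Digit '1' (value 1) x 2^7 = 128
  Digit '1' (value 1) x 2^6 = 64
  Digit '1' (value 1) x 2^5 = 32
  Digit '1' (value 1) x 2^4 = 16
  Digit '0' (value 0) x 2^3 = 0
  Digit '1' (value 1) x 2^2 = 4
  Digit '1' (value 1) x 2^1 = 2
  Digit '1' (value 1) x 2^0 = 1
Sum = 2551

2551


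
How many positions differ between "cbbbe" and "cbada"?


Comparing "cbbbe" and "cbada" position by position:
  Position 0: 'c' vs 'c' => same
  Position 1: 'b' vs 'b' => same
  Position 2: 'b' vs 'a' => DIFFER
  Position 3: 'b' vs 'd' => DIFFER
  Position 4: 'e' vs 'a' => DIFFER
Positions that differ: 3

3


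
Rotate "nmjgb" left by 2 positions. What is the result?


Input: "nmjgb", rotate left by 2
First 2 characters: "nm"
Remaining characters: "jgb"
Concatenate remaining + first: "jgb" + "nm" = "jgbnm"

jgbnm


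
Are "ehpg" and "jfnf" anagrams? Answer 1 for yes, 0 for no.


Strings: "ehpg", "jfnf"
Sorted first:  eghp
Sorted second: ffjn
Differ at position 0: 'e' vs 'f' => not anagrams

0


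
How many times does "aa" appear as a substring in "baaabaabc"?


Searching for "aa" in "baaabaabc"
Scanning each position:
  Position 0: "ba" => no
  Position 1: "aa" => MATCH
  Position 2: "aa" => MATCH
  Position 3: "ab" => no
  Position 4: "ba" => no
  Position 5: "aa" => MATCH
  Position 6: "ab" => no
  Position 7: "bc" => no
Total occurrences: 3

3


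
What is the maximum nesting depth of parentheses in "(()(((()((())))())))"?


Input: "(()(((()((())))())))"
Tracking depth:
  Position 0 '(': depth becomes 1
  Position 1 '(': depth becomes 2
  Position 2 ')': depth becomes 1
  Position 3 '(': depth becomes 2
  Position 4 '(': depth becomes 3
  Position 5 '(': depth becomes 4
  Position 6 '(': depth becomes 5
  Position 7 ')': depth becomes 4
  Position 8 '(': depth becomes 5
  Position 9 '(': depth becomes 6
  Position 10 '(': depth becomes 7
  Position 11 ')': depth becomes 6
  Position 12 ')': depth becomes 5
  Position 13 ')': depth becomes 4
  Position 14 ')': depth becomes 3
  Position 15 '(': depth becomes 4
  Position 16 ')': depth becomes 3
  Position 17 ')': depth becomes 2
  Position 18 ')': depth becomes 1
  Position 19 ')': depth becomes 0
Maximum depth reached: 7

7


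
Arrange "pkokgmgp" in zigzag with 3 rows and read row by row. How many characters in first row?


Zigzag "pkokgmgp" into 3 rows:
Placing characters:
  'p' => row 0
  'k' => row 1
  'o' => row 2
  'k' => row 1
  'g' => row 0
  'm' => row 1
  'g' => row 2
  'p' => row 1
Rows:
  Row 0: "pg"
  Row 1: "kkmp"
  Row 2: "og"
First row length: 2

2


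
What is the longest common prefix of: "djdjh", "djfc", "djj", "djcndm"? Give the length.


Words: djdjh, djfc, djj, djcndm
  Position 0: all 'd' => match
  Position 1: all 'j' => match
  Position 2: ('d', 'f', 'j', 'c') => mismatch, stop
LCP = "dj" (length 2)

2


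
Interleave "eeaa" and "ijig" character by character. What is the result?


Interleaving "eeaa" and "ijig":
  Position 0: 'e' from first, 'i' from second => "ei"
  Position 1: 'e' from first, 'j' from second => "ej"
  Position 2: 'a' from first, 'i' from second => "ai"
  Position 3: 'a' from first, 'g' from second => "ag"
Result: eiejaiag

eiejaiag


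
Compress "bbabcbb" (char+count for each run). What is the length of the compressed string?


Input: bbabcbb
Runs:
  'b' x 2 => "b2"
  'a' x 1 => "a1"
  'b' x 1 => "b1"
  'c' x 1 => "c1"
  'b' x 2 => "b2"
Compressed: "b2a1b1c1b2"
Compressed length: 10

10


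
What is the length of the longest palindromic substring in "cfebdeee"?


Input: "cfebdeee"
Checking substrings for palindromes:
  [5:8] "eee" (len 3) => palindrome
  [5:7] "ee" (len 2) => palindrome
  [6:8] "ee" (len 2) => palindrome
Longest palindromic substring: "eee" with length 3

3


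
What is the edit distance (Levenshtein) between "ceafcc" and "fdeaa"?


Computing edit distance: "ceafcc" -> "fdeaa"
DP table:
           f    d    e    a    a
      0    1    2    3    4    5
  c   1    1    2    3    4    5
  e   2    2    2    2    3    4
  a   3    3    3    3    2    3
  f   4    3    4    4    3    3
  c   5    4    4    5    4    4
  c   6    5    5    5    5    5
Edit distance = dp[6][5] = 5

5


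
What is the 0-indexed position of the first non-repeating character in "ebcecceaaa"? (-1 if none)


Input: ebcecceaaa
Character frequencies:
  'a': 3
  'b': 1
  'c': 3
  'e': 3
Scanning left to right for freq == 1:
  Position 0 ('e'): freq=3, skip
  Position 1 ('b'): unique! => answer = 1

1


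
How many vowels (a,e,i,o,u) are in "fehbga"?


Input: fehbga
Checking each character:
  'f' at position 0: consonant
  'e' at position 1: vowel (running total: 1)
  'h' at position 2: consonant
  'b' at position 3: consonant
  'g' at position 4: consonant
  'a' at position 5: vowel (running total: 2)
Total vowels: 2

2


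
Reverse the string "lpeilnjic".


Input: lpeilnjic
Reading characters right to left:
  Position 8: 'c'
  Position 7: 'i'
  Position 6: 'j'
  Position 5: 'n'
  Position 4: 'l'
  Position 3: 'i'
  Position 2: 'e'
  Position 1: 'p'
  Position 0: 'l'
Reversed: cijnliepl

cijnliepl


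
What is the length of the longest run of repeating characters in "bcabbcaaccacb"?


Input: "bcabbcaaccacb"
Scanning for longest run:
  Position 1 ('c'): new char, reset run to 1
  Position 2 ('a'): new char, reset run to 1
  Position 3 ('b'): new char, reset run to 1
  Position 4 ('b'): continues run of 'b', length=2
  Position 5 ('c'): new char, reset run to 1
  Position 6 ('a'): new char, reset run to 1
  Position 7 ('a'): continues run of 'a', length=2
  Position 8 ('c'): new char, reset run to 1
  Position 9 ('c'): continues run of 'c', length=2
  Position 10 ('a'): new char, reset run to 1
  Position 11 ('c'): new char, reset run to 1
  Position 12 ('b'): new char, reset run to 1
Longest run: 'b' with length 2

2


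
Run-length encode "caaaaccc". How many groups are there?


Input: caaaaccc
Scanning for consecutive runs:
  Group 1: 'c' x 1 (positions 0-0)
  Group 2: 'a' x 4 (positions 1-4)
  Group 3: 'c' x 3 (positions 5-7)
Total groups: 3

3


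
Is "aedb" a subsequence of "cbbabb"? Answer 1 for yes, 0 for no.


Check if "aedb" is a subsequence of "cbbabb"
Greedy scan:
  Position 0 ('c'): no match needed
  Position 1 ('b'): no match needed
  Position 2 ('b'): no match needed
  Position 3 ('a'): matches sub[0] = 'a'
  Position 4 ('b'): no match needed
  Position 5 ('b'): no match needed
Only matched 1/4 characters => not a subsequence

0


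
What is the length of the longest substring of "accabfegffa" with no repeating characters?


Input: "accabfegffa"
Sliding window (track last position of each char):
  Position 0 ('a'): window [0,0] length 1 -- new best
  Position 1 ('c'): window [0,1] length 2 -- new best
  Position 2 ('c'): repeat (last at 1), move window start to 2
  Position 2 ('c'): window [2,2] length 1
  Position 3 ('a'): window [2,3] length 2
  Position 4 ('b'): window [2,4] length 3 -- new best
  Position 5 ('f'): window [2,5] length 4 -- new best
  Position 6 ('e'): window [2,6] length 5 -- new best
  Position 7 ('g'): window [2,7] length 6 -- new best
  Position 8 ('f'): repeat (last at 5), move window start to 6
  Position 8 ('f'): window [6,8] length 3
  Position 9 ('f'): repeat (last at 8), move window start to 9
  Position 9 ('f'): window [9,9] length 1
  Position 10 ('a'): window [9,10] length 2
Longest substring with no repeats: "cabfeg" with length 6

6


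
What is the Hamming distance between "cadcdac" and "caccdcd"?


Comparing "cadcdac" and "caccdcd" position by position:
  Position 0: 'c' vs 'c' => same
  Position 1: 'a' vs 'a' => same
  Position 2: 'd' vs 'c' => differ
  Position 3: 'c' vs 'c' => same
  Position 4: 'd' vs 'd' => same
  Position 5: 'a' vs 'c' => differ
  Position 6: 'c' vs 'd' => differ
Total differences (Hamming distance): 3

3


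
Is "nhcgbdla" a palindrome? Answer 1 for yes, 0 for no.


Input: nhcgbdla
Reversed: aldbgchn
  Compare pos 0 ('n') with pos 7 ('a'): MISMATCH
  Compare pos 1 ('h') with pos 6 ('l'): MISMATCH
  Compare pos 2 ('c') with pos 5 ('d'): MISMATCH
  Compare pos 3 ('g') with pos 4 ('b'): MISMATCH
Result: not a palindrome

0


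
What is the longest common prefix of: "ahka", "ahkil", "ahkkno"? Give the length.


Words: ahka, ahkil, ahkkno
  Position 0: all 'a' => match
  Position 1: all 'h' => match
  Position 2: all 'k' => match
  Position 3: ('a', 'i', 'k') => mismatch, stop
LCP = "ahk" (length 3)

3


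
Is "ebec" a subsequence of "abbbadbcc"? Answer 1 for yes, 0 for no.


Check if "ebec" is a subsequence of "abbbadbcc"
Greedy scan:
  Position 0 ('a'): no match needed
  Position 1 ('b'): no match needed
  Position 2 ('b'): no match needed
  Position 3 ('b'): no match needed
  Position 4 ('a'): no match needed
  Position 5 ('d'): no match needed
  Position 6 ('b'): no match needed
  Position 7 ('c'): no match needed
  Position 8 ('c'): no match needed
Only matched 0/4 characters => not a subsequence

0


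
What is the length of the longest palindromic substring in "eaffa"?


Input: "eaffa"
Checking substrings for palindromes:
  [1:5] "affa" (len 4) => palindrome
  [2:4] "ff" (len 2) => palindrome
Longest palindromic substring: "affa" with length 4

4


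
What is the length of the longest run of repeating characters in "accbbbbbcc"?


Input: "accbbbbbcc"
Scanning for longest run:
  Position 1 ('c'): new char, reset run to 1
  Position 2 ('c'): continues run of 'c', length=2
  Position 3 ('b'): new char, reset run to 1
  Position 4 ('b'): continues run of 'b', length=2
  Position 5 ('b'): continues run of 'b', length=3
  Position 6 ('b'): continues run of 'b', length=4
  Position 7 ('b'): continues run of 'b', length=5
  Position 8 ('c'): new char, reset run to 1
  Position 9 ('c'): continues run of 'c', length=2
Longest run: 'b' with length 5

5


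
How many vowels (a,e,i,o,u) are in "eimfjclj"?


Input: eimfjclj
Checking each character:
  'e' at position 0: vowel (running total: 1)
  'i' at position 1: vowel (running total: 2)
  'm' at position 2: consonant
  'f' at position 3: consonant
  'j' at position 4: consonant
  'c' at position 5: consonant
  'l' at position 6: consonant
  'j' at position 7: consonant
Total vowels: 2

2


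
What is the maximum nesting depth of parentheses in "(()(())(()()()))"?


Input: "(()(())(()()()))"
Tracking depth:
  Position 0 '(': depth becomes 1
  Position 1 '(': depth becomes 2
  Position 2 ')': depth becomes 1
  Position 3 '(': depth becomes 2
  Position 4 '(': depth becomes 3
  Position 5 ')': depth becomes 2
  Position 6 ')': depth becomes 1
  Position 7 '(': depth becomes 2
  Position 8 '(': depth becomes 3
  Position 9 ')': depth becomes 2
  Position 10 '(': depth becomes 3
  Position 11 ')': depth becomes 2
  Position 12 '(': depth becomes 3
  Position 13 ')': depth becomes 2
  Position 14 ')': depth becomes 1
  Position 15 ')': depth becomes 0
Maximum depth reached: 3

3


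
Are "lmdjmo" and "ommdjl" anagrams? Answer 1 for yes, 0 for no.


Strings: "lmdjmo", "ommdjl"
Sorted first:  djlmmo
Sorted second: djlmmo
Sorted forms match => anagrams

1


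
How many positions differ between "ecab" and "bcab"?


Comparing "ecab" and "bcab" position by position:
  Position 0: 'e' vs 'b' => DIFFER
  Position 1: 'c' vs 'c' => same
  Position 2: 'a' vs 'a' => same
  Position 3: 'b' vs 'b' => same
Positions that differ: 1

1


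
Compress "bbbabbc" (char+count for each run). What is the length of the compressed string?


Input: bbbabbc
Runs:
  'b' x 3 => "b3"
  'a' x 1 => "a1"
  'b' x 2 => "b2"
  'c' x 1 => "c1"
Compressed: "b3a1b2c1"
Compressed length: 8

8


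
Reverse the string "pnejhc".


Input: pnejhc
Reading characters right to left:
  Position 5: 'c'
  Position 4: 'h'
  Position 3: 'j'
  Position 2: 'e'
  Position 1: 'n'
  Position 0: 'p'
Reversed: chjenp

chjenp


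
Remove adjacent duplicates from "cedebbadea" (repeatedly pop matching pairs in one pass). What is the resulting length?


Input: cedebbadea
Stack-based adjacent duplicate removal:
  Read 'c': push. Stack: c
  Read 'e': push. Stack: ce
  Read 'd': push. Stack: ced
  Read 'e': push. Stack: cede
  Read 'b': push. Stack: cedeb
  Read 'b': matches stack top 'b' => pop. Stack: cede
  Read 'a': push. Stack: cedea
  Read 'd': push. Stack: cedead
  Read 'e': push. Stack: cedeade
  Read 'a': push. Stack: cedeadea
Final stack: "cedeadea" (length 8)

8


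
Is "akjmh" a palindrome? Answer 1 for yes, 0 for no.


Input: akjmh
Reversed: hmjka
  Compare pos 0 ('a') with pos 4 ('h'): MISMATCH
  Compare pos 1 ('k') with pos 3 ('m'): MISMATCH
Result: not a palindrome

0


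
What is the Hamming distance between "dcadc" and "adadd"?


Comparing "dcadc" and "adadd" position by position:
  Position 0: 'd' vs 'a' => differ
  Position 1: 'c' vs 'd' => differ
  Position 2: 'a' vs 'a' => same
  Position 3: 'd' vs 'd' => same
  Position 4: 'c' vs 'd' => differ
Total differences (Hamming distance): 3

3


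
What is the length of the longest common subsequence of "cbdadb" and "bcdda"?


LCS of "cbdadb" and "bcdda"
DP table:
           b    c    d    d    a
      0    0    0    0    0    0
  c   0    0    1    1    1    1
  b   0    1    1    1    1    1
  d   0    1    1    2    2    2
  a   0    1    1    2    2    3
  d   0    1    1    2    3    3
  b   0    1    1    2    3    3
LCS length = dp[6][5] = 3

3


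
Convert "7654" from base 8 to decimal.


Input: "7654" in base 8
Positional expansion:
  Digit '7' (value 7) x 8^3 = 3584
  Digit '6' (value 6) x 8^2 = 384
  Digit '5' (value 5) x 8^1 = 40
  Digit '4' (value 4) x 8^0 = 4
Sum = 4012

4012


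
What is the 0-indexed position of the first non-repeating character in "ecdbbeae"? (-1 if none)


Input: ecdbbeae
Character frequencies:
  'a': 1
  'b': 2
  'c': 1
  'd': 1
  'e': 3
Scanning left to right for freq == 1:
  Position 0 ('e'): freq=3, skip
  Position 1 ('c'): unique! => answer = 1

1


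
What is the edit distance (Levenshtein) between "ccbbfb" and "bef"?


Computing edit distance: "ccbbfb" -> "bef"
DP table:
           b    e    f
      0    1    2    3
  c   1    1    2    3
  c   2    2    2    3
  b   3    2    3    3
  b   4    3    3    4
  f   5    4    4    3
  b   6    5    5    4
Edit distance = dp[6][3] = 4

4


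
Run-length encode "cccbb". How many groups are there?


Input: cccbb
Scanning for consecutive runs:
  Group 1: 'c' x 3 (positions 0-2)
  Group 2: 'b' x 2 (positions 3-4)
Total groups: 2

2


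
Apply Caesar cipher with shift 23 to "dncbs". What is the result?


Caesar cipher: shift "dncbs" by 23
  'd' (pos 3) + 23 = pos 0 = 'a'
  'n' (pos 13) + 23 = pos 10 = 'k'
  'c' (pos 2) + 23 = pos 25 = 'z'
  'b' (pos 1) + 23 = pos 24 = 'y'
  's' (pos 18) + 23 = pos 15 = 'p'
Result: akzyp

akzyp


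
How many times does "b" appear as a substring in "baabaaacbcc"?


Searching for "b" in "baabaaacbcc"
Scanning each position:
  Position 0: "b" => MATCH
  Position 1: "a" => no
  Position 2: "a" => no
  Position 3: "b" => MATCH
  Position 4: "a" => no
  Position 5: "a" => no
  Position 6: "a" => no
  Position 7: "c" => no
  Position 8: "b" => MATCH
  Position 9: "c" => no
  Position 10: "c" => no
Total occurrences: 3

3


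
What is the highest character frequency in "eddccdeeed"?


Input: eddccdeeed
Character counts:
  'c': 2
  'd': 4
  'e': 4
Maximum frequency: 4

4


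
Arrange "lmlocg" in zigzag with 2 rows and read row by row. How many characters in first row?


Zigzag "lmlocg" into 2 rows:
Placing characters:
  'l' => row 0
  'm' => row 1
  'l' => row 0
  'o' => row 1
  'c' => row 0
  'g' => row 1
Rows:
  Row 0: "llc"
  Row 1: "mog"
First row length: 3

3


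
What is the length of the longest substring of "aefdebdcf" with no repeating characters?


Input: "aefdebdcf"
Sliding window (track last position of each char):
  Position 0 ('a'): window [0,0] length 1 -- new best
  Position 1 ('e'): window [0,1] length 2 -- new best
  Position 2 ('f'): window [0,2] length 3 -- new best
  Position 3 ('d'): window [0,3] length 4 -- new best
  Position 4 ('e'): repeat (last at 1), move window start to 2
  Position 4 ('e'): window [2,4] length 3
  Position 5 ('b'): window [2,5] length 4
  Position 6 ('d'): repeat (last at 3), move window start to 4
  Position 6 ('d'): window [4,6] length 3
  Position 7 ('c'): window [4,7] length 4
  Position 8 ('f'): window [4,8] length 5 -- new best
Longest substring with no repeats: "ebdcf" with length 5

5


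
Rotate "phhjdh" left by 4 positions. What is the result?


Input: "phhjdh", rotate left by 4
First 4 characters: "phhj"
Remaining characters: "dh"
Concatenate remaining + first: "dh" + "phhj" = "dhphhj"

dhphhj


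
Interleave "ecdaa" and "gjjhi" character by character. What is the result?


Interleaving "ecdaa" and "gjjhi":
  Position 0: 'e' from first, 'g' from second => "eg"
  Position 1: 'c' from first, 'j' from second => "cj"
  Position 2: 'd' from first, 'j' from second => "dj"
  Position 3: 'a' from first, 'h' from second => "ah"
  Position 4: 'a' from first, 'i' from second => "ai"
Result: egcjdjahai

egcjdjahai


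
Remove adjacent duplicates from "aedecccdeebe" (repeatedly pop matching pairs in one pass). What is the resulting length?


Input: aedecccdeebe
Stack-based adjacent duplicate removal:
  Read 'a': push. Stack: a
  Read 'e': push. Stack: ae
  Read 'd': push. Stack: aed
  Read 'e': push. Stack: aede
  Read 'c': push. Stack: aedec
  Read 'c': matches stack top 'c' => pop. Stack: aede
  Read 'c': push. Stack: aedec
  Read 'd': push. Stack: aedecd
  Read 'e': push. Stack: aedecde
  Read 'e': matches stack top 'e' => pop. Stack: aedecd
  Read 'b': push. Stack: aedecdb
  Read 'e': push. Stack: aedecdbe
Final stack: "aedecdbe" (length 8)

8


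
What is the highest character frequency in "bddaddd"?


Input: bddaddd
Character counts:
  'a': 1
  'b': 1
  'd': 5
Maximum frequency: 5

5


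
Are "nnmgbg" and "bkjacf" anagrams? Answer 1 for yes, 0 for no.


Strings: "nnmgbg", "bkjacf"
Sorted first:  bggmnn
Sorted second: abcfjk
Differ at position 0: 'b' vs 'a' => not anagrams

0


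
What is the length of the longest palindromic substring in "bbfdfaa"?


Input: "bbfdfaa"
Checking substrings for palindromes:
  [2:5] "fdf" (len 3) => palindrome
  [0:2] "bb" (len 2) => palindrome
  [5:7] "aa" (len 2) => palindrome
Longest palindromic substring: "fdf" with length 3

3


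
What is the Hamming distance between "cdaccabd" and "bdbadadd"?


Comparing "cdaccabd" and "bdbadadd" position by position:
  Position 0: 'c' vs 'b' => differ
  Position 1: 'd' vs 'd' => same
  Position 2: 'a' vs 'b' => differ
  Position 3: 'c' vs 'a' => differ
  Position 4: 'c' vs 'd' => differ
  Position 5: 'a' vs 'a' => same
  Position 6: 'b' vs 'd' => differ
  Position 7: 'd' vs 'd' => same
Total differences (Hamming distance): 5

5


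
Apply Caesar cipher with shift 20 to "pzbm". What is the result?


Caesar cipher: shift "pzbm" by 20
  'p' (pos 15) + 20 = pos 9 = 'j'
  'z' (pos 25) + 20 = pos 19 = 't'
  'b' (pos 1) + 20 = pos 21 = 'v'
  'm' (pos 12) + 20 = pos 6 = 'g'
Result: jtvg

jtvg


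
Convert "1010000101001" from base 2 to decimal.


Input: "1010000101001" in base 2
Positional expansion:
  Digit '1' (value 1) x 2^12 = 4096
  Digit '0' (value 0) x 2^11 = 0
  Digit '1' (value 1) x 2^10 = 1024
  Digit '0' (value 0) x 2^9 = 0
  Digit '0' (value 0) x 2^8 = 0
  Digit '0' (value 0) x 2^7 = 0
  Digit '0' (value 0) x 2^6 = 0
  Digit '1' (value 1) x 2^5 = 32
  Digit '0' (value 0) x 2^4 = 0
  Digit '1' (value 1) x 2^3 = 8
  Digit '0' (value 0) x 2^2 = 0
  Digit '0' (value 0) x 2^1 = 0
  Digit '1' (value 1) x 2^0 = 1
Sum = 5161

5161


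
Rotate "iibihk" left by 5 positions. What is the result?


Input: "iibihk", rotate left by 5
First 5 characters: "iibih"
Remaining characters: "k"
Concatenate remaining + first: "k" + "iibih" = "kiibih"

kiibih


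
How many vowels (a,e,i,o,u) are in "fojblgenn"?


Input: fojblgenn
Checking each character:
  'f' at position 0: consonant
  'o' at position 1: vowel (running total: 1)
  'j' at position 2: consonant
  'b' at position 3: consonant
  'l' at position 4: consonant
  'g' at position 5: consonant
  'e' at position 6: vowel (running total: 2)
  'n' at position 7: consonant
  'n' at position 8: consonant
Total vowels: 2

2


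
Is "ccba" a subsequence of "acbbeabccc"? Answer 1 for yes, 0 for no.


Check if "ccba" is a subsequence of "acbbeabccc"
Greedy scan:
  Position 0 ('a'): no match needed
  Position 1 ('c'): matches sub[0] = 'c'
  Position 2 ('b'): no match needed
  Position 3 ('b'): no match needed
  Position 4 ('e'): no match needed
  Position 5 ('a'): no match needed
  Position 6 ('b'): no match needed
  Position 7 ('c'): matches sub[1] = 'c'
  Position 8 ('c'): no match needed
  Position 9 ('c'): no match needed
Only matched 2/4 characters => not a subsequence

0


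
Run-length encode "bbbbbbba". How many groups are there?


Input: bbbbbbba
Scanning for consecutive runs:
  Group 1: 'b' x 7 (positions 0-6)
  Group 2: 'a' x 1 (positions 7-7)
Total groups: 2

2


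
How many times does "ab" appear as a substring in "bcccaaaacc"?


Searching for "ab" in "bcccaaaacc"
Scanning each position:
  Position 0: "bc" => no
  Position 1: "cc" => no
  Position 2: "cc" => no
  Position 3: "ca" => no
  Position 4: "aa" => no
  Position 5: "aa" => no
  Position 6: "aa" => no
  Position 7: "ac" => no
  Position 8: "cc" => no
Total occurrences: 0

0


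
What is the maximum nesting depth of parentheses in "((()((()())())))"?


Input: "((()((()())())))"
Tracking depth:
  Position 0 '(': depth becomes 1
  Position 1 '(': depth becomes 2
  Position 2 '(': depth becomes 3
  Position 3 ')': depth becomes 2
  Position 4 '(': depth becomes 3
  Position 5 '(': depth becomes 4
  Position 6 '(': depth becomes 5
  Position 7 ')': depth becomes 4
  Position 8 '(': depth becomes 5
  Position 9 ')': depth becomes 4
  Position 10 ')': depth becomes 3
  Position 11 '(': depth becomes 4
  Position 12 ')': depth becomes 3
  Position 13 ')': depth becomes 2
  Position 14 ')': depth becomes 1
  Position 15 ')': depth becomes 0
Maximum depth reached: 5

5


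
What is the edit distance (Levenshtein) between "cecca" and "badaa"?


Computing edit distance: "cecca" -> "badaa"
DP table:
           b    a    d    a    a
      0    1    2    3    4    5
  c   1    1    2    3    4    5
  e   2    2    2    3    4    5
  c   3    3    3    3    4    5
  c   4    4    4    4    4    5
  a   5    5    4    5    4    4
Edit distance = dp[5][5] = 4

4


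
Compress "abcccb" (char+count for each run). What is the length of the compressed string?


Input: abcccb
Runs:
  'a' x 1 => "a1"
  'b' x 1 => "b1"
  'c' x 3 => "c3"
  'b' x 1 => "b1"
Compressed: "a1b1c3b1"
Compressed length: 8

8


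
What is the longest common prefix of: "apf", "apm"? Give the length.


Words: apf, apm
  Position 0: all 'a' => match
  Position 1: all 'p' => match
  Position 2: ('f', 'm') => mismatch, stop
LCP = "ap" (length 2)

2


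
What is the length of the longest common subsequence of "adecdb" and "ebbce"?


LCS of "adecdb" and "ebbce"
DP table:
           e    b    b    c    e
      0    0    0    0    0    0
  a   0    0    0    0    0    0
  d   0    0    0    0    0    0
  e   0    1    1    1    1    1
  c   0    1    1    1    2    2
  d   0    1    1    1    2    2
  b   0    1    2    2    2    2
LCS length = dp[6][5] = 2

2


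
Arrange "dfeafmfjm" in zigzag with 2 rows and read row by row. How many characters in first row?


Zigzag "dfeafmfjm" into 2 rows:
Placing characters:
  'd' => row 0
  'f' => row 1
  'e' => row 0
  'a' => row 1
  'f' => row 0
  'm' => row 1
  'f' => row 0
  'j' => row 1
  'm' => row 0
Rows:
  Row 0: "deffm"
  Row 1: "famj"
First row length: 5

5


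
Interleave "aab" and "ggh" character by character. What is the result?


Interleaving "aab" and "ggh":
  Position 0: 'a' from first, 'g' from second => "ag"
  Position 1: 'a' from first, 'g' from second => "ag"
  Position 2: 'b' from first, 'h' from second => "bh"
Result: agagbh

agagbh


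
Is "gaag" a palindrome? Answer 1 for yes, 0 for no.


Input: gaag
Reversed: gaag
  Compare pos 0 ('g') with pos 3 ('g'): match
  Compare pos 1 ('a') with pos 2 ('a'): match
Result: palindrome

1


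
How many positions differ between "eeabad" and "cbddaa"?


Comparing "eeabad" and "cbddaa" position by position:
  Position 0: 'e' vs 'c' => DIFFER
  Position 1: 'e' vs 'b' => DIFFER
  Position 2: 'a' vs 'd' => DIFFER
  Position 3: 'b' vs 'd' => DIFFER
  Position 4: 'a' vs 'a' => same
  Position 5: 'd' vs 'a' => DIFFER
Positions that differ: 5

5


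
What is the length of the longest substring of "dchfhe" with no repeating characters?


Input: "dchfhe"
Sliding window (track last position of each char):
  Position 0 ('d'): window [0,0] length 1 -- new best
  Position 1 ('c'): window [0,1] length 2 -- new best
  Position 2 ('h'): window [0,2] length 3 -- new best
  Position 3 ('f'): window [0,3] length 4 -- new best
  Position 4 ('h'): repeat (last at 2), move window start to 3
  Position 4 ('h'): window [3,4] length 2
  Position 5 ('e'): window [3,5] length 3
Longest substring with no repeats: "dchf" with length 4

4


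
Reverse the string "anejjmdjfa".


Input: anejjmdjfa
Reading characters right to left:
  Position 9: 'a'
  Position 8: 'f'
  Position 7: 'j'
  Position 6: 'd'
  Position 5: 'm'
  Position 4: 'j'
  Position 3: 'j'
  Position 2: 'e'
  Position 1: 'n'
  Position 0: 'a'
Reversed: afjdmjjena

afjdmjjena


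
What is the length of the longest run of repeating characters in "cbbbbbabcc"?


Input: "cbbbbbabcc"
Scanning for longest run:
  Position 1 ('b'): new char, reset run to 1
  Position 2 ('b'): continues run of 'b', length=2
  Position 3 ('b'): continues run of 'b', length=3
  Position 4 ('b'): continues run of 'b', length=4
  Position 5 ('b'): continues run of 'b', length=5
  Position 6 ('a'): new char, reset run to 1
  Position 7 ('b'): new char, reset run to 1
  Position 8 ('c'): new char, reset run to 1
  Position 9 ('c'): continues run of 'c', length=2
Longest run: 'b' with length 5

5


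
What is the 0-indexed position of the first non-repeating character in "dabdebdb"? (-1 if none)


Input: dabdebdb
Character frequencies:
  'a': 1
  'b': 3
  'd': 3
  'e': 1
Scanning left to right for freq == 1:
  Position 0 ('d'): freq=3, skip
  Position 1 ('a'): unique! => answer = 1

1


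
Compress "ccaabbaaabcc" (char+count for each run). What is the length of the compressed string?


Input: ccaabbaaabcc
Runs:
  'c' x 2 => "c2"
  'a' x 2 => "a2"
  'b' x 2 => "b2"
  'a' x 3 => "a3"
  'b' x 1 => "b1"
  'c' x 2 => "c2"
Compressed: "c2a2b2a3b1c2"
Compressed length: 12

12


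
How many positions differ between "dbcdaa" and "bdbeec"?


Comparing "dbcdaa" and "bdbeec" position by position:
  Position 0: 'd' vs 'b' => DIFFER
  Position 1: 'b' vs 'd' => DIFFER
  Position 2: 'c' vs 'b' => DIFFER
  Position 3: 'd' vs 'e' => DIFFER
  Position 4: 'a' vs 'e' => DIFFER
  Position 5: 'a' vs 'c' => DIFFER
Positions that differ: 6

6


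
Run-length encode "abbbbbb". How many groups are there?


Input: abbbbbb
Scanning for consecutive runs:
  Group 1: 'a' x 1 (positions 0-0)
  Group 2: 'b' x 6 (positions 1-6)
Total groups: 2

2


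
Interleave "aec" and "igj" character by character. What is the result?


Interleaving "aec" and "igj":
  Position 0: 'a' from first, 'i' from second => "ai"
  Position 1: 'e' from first, 'g' from second => "eg"
  Position 2: 'c' from first, 'j' from second => "cj"
Result: aiegcj

aiegcj


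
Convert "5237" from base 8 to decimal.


Input: "5237" in base 8
Positional expansion:
  Digit '5' (value 5) x 8^3 = 2560
  Digit '2' (value 2) x 8^2 = 128
  Digit '3' (value 3) x 8^1 = 24
  Digit '7' (value 7) x 8^0 = 7
Sum = 2719

2719


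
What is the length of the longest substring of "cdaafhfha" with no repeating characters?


Input: "cdaafhfha"
Sliding window (track last position of each char):
  Position 0 ('c'): window [0,0] length 1 -- new best
  Position 1 ('d'): window [0,1] length 2 -- new best
  Position 2 ('a'): window [0,2] length 3 -- new best
  Position 3 ('a'): repeat (last at 2), move window start to 3
  Position 3 ('a'): window [3,3] length 1
  Position 4 ('f'): window [3,4] length 2
  Position 5 ('h'): window [3,5] length 3
  Position 6 ('f'): repeat (last at 4), move window start to 5
  Position 6 ('f'): window [5,6] length 2
  Position 7 ('h'): repeat (last at 5), move window start to 6
  Position 7 ('h'): window [6,7] length 2
  Position 8 ('a'): window [6,8] length 3
Longest substring with no repeats: "cda" with length 3

3


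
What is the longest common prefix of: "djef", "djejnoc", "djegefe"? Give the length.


Words: djef, djejnoc, djegefe
  Position 0: all 'd' => match
  Position 1: all 'j' => match
  Position 2: all 'e' => match
  Position 3: ('f', 'j', 'g') => mismatch, stop
LCP = "dje" (length 3)

3


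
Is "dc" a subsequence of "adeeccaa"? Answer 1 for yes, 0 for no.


Check if "dc" is a subsequence of "adeeccaa"
Greedy scan:
  Position 0 ('a'): no match needed
  Position 1 ('d'): matches sub[0] = 'd'
  Position 2 ('e'): no match needed
  Position 3 ('e'): no match needed
  Position 4 ('c'): matches sub[1] = 'c'
  Position 5 ('c'): no match needed
  Position 6 ('a'): no match needed
  Position 7 ('a'): no match needed
All 2 characters matched => is a subsequence

1


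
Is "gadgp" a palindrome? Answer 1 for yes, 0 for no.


Input: gadgp
Reversed: pgdag
  Compare pos 0 ('g') with pos 4 ('p'): MISMATCH
  Compare pos 1 ('a') with pos 3 ('g'): MISMATCH
Result: not a palindrome

0


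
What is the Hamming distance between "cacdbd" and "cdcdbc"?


Comparing "cacdbd" and "cdcdbc" position by position:
  Position 0: 'c' vs 'c' => same
  Position 1: 'a' vs 'd' => differ
  Position 2: 'c' vs 'c' => same
  Position 3: 'd' vs 'd' => same
  Position 4: 'b' vs 'b' => same
  Position 5: 'd' vs 'c' => differ
Total differences (Hamming distance): 2

2


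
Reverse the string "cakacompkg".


Input: cakacompkg
Reading characters right to left:
  Position 9: 'g'
  Position 8: 'k'
  Position 7: 'p'
  Position 6: 'm'
  Position 5: 'o'
  Position 4: 'c'
  Position 3: 'a'
  Position 2: 'k'
  Position 1: 'a'
  Position 0: 'c'
Reversed: gkpmocakac

gkpmocakac


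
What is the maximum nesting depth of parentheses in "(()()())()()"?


Input: "(()()())()()"
Tracking depth:
  Position 0 '(': depth becomes 1
  Position 1 '(': depth becomes 2
  Position 2 ')': depth becomes 1
  Position 3 '(': depth becomes 2
  Position 4 ')': depth becomes 1
  Position 5 '(': depth becomes 2
  Position 6 ')': depth becomes 1
  Position 7 ')': depth becomes 0
  Position 8 '(': depth becomes 1
  Position 9 ')': depth becomes 0
  Position 10 '(': depth becomes 1
  Position 11 ')': depth becomes 0
Maximum depth reached: 2

2


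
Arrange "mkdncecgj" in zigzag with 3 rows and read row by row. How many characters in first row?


Zigzag "mkdncecgj" into 3 rows:
Placing characters:
  'm' => row 0
  'k' => row 1
  'd' => row 2
  'n' => row 1
  'c' => row 0
  'e' => row 1
  'c' => row 2
  'g' => row 1
  'j' => row 0
Rows:
  Row 0: "mcj"
  Row 1: "kneg"
  Row 2: "dc"
First row length: 3

3


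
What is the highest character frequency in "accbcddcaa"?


Input: accbcddcaa
Character counts:
  'a': 3
  'b': 1
  'c': 4
  'd': 2
Maximum frequency: 4

4


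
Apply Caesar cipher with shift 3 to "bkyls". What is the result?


Caesar cipher: shift "bkyls" by 3
  'b' (pos 1) + 3 = pos 4 = 'e'
  'k' (pos 10) + 3 = pos 13 = 'n'
  'y' (pos 24) + 3 = pos 1 = 'b'
  'l' (pos 11) + 3 = pos 14 = 'o'
  's' (pos 18) + 3 = pos 21 = 'v'
Result: enbov

enbov
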